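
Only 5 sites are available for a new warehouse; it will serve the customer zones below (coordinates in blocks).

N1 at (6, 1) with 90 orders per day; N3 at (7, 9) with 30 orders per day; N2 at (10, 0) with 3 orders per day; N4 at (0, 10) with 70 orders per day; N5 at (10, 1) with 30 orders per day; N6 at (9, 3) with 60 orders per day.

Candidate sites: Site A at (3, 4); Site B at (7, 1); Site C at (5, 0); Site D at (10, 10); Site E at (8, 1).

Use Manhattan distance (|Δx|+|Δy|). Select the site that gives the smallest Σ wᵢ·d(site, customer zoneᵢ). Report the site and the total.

Total weighted distance at each candidate:
  Site A (3, 4): total = 2193
  Site B (7, 1): total = 1792
  Site C (5, 0): total = 2175
  Site D (10, 10): total = 2770
  Site E (8, 1): total = 1889
Minimum is at Site B with total 1792 blocks.

Site B, total 1792 blocks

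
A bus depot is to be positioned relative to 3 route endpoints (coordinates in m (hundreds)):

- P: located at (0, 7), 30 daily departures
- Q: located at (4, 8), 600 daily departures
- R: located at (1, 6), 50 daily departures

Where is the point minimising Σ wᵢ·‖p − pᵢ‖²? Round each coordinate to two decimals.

The minimiser of Σwᵢ‖p−pᵢ‖² is the weighted centroid p* = (Σwᵢpᵢ)/(Σwᵢ).
Σwᵢ = 680.
Σwᵢxᵢ = 30·0 + 600·4 + 50·1 = 2450.
Σwᵢyᵢ = 30·7 + 600·8 + 50·6 = 5310.
x* = 2450/680 = 3.60, y* = 5310/680 = 7.81.

(3.60, 7.81)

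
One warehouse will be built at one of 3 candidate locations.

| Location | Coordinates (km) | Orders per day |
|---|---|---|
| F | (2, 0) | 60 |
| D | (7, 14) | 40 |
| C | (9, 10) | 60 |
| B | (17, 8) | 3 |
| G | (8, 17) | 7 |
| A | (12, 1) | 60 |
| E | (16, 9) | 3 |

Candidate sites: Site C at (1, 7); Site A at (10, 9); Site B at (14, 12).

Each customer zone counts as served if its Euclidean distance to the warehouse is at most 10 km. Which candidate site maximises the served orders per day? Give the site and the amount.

Coverage radius r = 10 km; a point is covered iff (Δx)²+(Δy)² ≤ 10² = 100.
  Site C (1, 7): covers {F, D, C} → 160
  Site A (10, 9): covers {D, C, B, G, A, E} → 173
  Site B (14, 12): covers {D, C, B, G, E} → 113
Maximum coverage at Site A: 173 orders per day.

Site A, covering 173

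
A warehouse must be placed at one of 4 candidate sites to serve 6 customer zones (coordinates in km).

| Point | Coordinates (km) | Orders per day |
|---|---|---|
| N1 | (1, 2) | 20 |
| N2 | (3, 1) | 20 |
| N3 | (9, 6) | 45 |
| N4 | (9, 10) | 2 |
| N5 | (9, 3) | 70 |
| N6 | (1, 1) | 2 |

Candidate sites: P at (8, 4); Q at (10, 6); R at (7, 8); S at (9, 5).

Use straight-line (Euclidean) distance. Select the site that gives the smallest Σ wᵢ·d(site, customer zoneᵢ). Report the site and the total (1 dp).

P, total 489.2 km

Total weighted distance at each candidate:
  P (8, 4): total = 489.2
  Q (10, 6): total = 664.2
  R (7, 8): total = 859.3
  S (9, 5): total = 528.0
Minimum is at P with total 489.2 km.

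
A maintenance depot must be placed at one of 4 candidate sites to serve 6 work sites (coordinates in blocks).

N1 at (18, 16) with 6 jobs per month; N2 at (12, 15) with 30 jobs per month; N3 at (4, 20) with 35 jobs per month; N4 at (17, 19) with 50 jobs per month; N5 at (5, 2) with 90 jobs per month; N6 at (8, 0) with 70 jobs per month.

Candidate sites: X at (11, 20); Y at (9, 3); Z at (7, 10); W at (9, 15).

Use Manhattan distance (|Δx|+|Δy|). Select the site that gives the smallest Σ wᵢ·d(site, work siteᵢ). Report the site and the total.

Total weighted distance at each candidate:
  X (11, 20): total = 4611
  Y (9, 3): total = 3282
  Z (7, 10): total = 3477
  W (9, 15): total = 3750
Minimum is at Y with total 3282 blocks.

Y, total 3282 blocks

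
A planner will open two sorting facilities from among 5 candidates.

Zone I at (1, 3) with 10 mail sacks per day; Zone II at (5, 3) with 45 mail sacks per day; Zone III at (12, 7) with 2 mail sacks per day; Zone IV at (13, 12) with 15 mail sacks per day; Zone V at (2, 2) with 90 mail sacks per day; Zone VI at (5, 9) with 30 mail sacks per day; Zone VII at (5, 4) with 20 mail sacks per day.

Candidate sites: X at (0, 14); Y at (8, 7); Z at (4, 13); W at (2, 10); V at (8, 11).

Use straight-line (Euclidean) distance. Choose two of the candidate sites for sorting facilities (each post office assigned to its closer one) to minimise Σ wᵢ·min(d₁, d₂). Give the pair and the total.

Evaluate every pair (each demand assigned to the nearer of the two):
  {Y, V}: total = 1286.0
  {Y, W}: total = 1292.4
  {X, Y}: total = 1315.6
  {Y, Z}: total = 1315.6
  {W, V}: total = 1450.3
  {Z, W}: total = 1518.3
  {X, W}: total = 1551.0
  {Z, V}: total = 1810.7
  {X, V}: total = 1812.6
  {X, Z}: total = 2023.5
Best pair: {Y, V} with total 1286.0.

{Y, V}, total 1286.0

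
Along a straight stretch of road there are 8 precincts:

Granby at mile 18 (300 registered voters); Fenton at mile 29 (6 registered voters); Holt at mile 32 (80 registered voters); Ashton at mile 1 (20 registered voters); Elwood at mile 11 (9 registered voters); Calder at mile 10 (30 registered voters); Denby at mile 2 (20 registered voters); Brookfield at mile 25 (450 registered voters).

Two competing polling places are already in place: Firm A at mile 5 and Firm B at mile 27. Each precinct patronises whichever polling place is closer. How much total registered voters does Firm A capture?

The indifferent point is the midpoint (5+27)/2 = 16; precincts left of it (closer to Firm A at 5) go to Firm A, those right go to Firm B.
  Ashton at 1 (w=20) → Firm A
  Denby at 2 (w=20) → Firm A
  Calder at 10 (w=30) → Firm A
  Elwood at 11 (w=9) → Firm A
  Granby at 18 (w=300) → Firm B
  Brookfield at 25 (w=450) → Firm B
  Fenton at 29 (w=6) → Firm B
  Holt at 32 (w=80) → Firm B
Firm A captures 79; Firm B captures 836.

79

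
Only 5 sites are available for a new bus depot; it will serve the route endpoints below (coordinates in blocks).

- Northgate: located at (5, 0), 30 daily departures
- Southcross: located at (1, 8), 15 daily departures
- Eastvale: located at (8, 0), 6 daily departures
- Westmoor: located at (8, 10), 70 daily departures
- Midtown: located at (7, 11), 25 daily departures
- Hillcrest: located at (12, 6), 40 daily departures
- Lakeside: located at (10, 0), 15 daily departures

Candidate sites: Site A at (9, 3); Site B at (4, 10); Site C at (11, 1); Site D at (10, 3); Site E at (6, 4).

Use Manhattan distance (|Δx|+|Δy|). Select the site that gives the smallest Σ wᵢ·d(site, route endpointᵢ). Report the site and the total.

Total weighted distance at each candidate:
  Site A (9, 3): total = 1539
  Site B (4, 10): total = 1589
  Site C (11, 1): total = 1949
  Site D (10, 3): total = 1630
  Site E (6, 4): total = 1521
Minimum is at Site E with total 1521 blocks.

Site E, total 1521 blocks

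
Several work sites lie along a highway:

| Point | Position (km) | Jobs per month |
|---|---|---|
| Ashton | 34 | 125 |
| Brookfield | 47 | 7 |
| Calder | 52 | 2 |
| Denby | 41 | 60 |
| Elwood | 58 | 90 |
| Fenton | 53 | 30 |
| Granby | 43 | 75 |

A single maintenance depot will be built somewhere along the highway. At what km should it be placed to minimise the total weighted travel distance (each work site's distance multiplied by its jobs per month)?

For a sum of weighted absolute distances on a line, the optimum is the weighted median (not the mean). Total weight W = 389; half-weight = 194.5.
Sort by position and accumulate weight:
  km 34 (Ashton, w=125) → cum 125
  km 41 (Denby, w=60) → cum 185
  km 43 (Granby, w=75) → cum 260  ≥ 194.5 → median here
  km 47 (Brookfield, w=7) → cum 267
  km 52 (Calder, w=2) → cum 269
  km 53 (Fenton, w=30) → cum 299
  km 58 (Elwood, w=90) → cum 389
Optimal location: km 43.

x = 43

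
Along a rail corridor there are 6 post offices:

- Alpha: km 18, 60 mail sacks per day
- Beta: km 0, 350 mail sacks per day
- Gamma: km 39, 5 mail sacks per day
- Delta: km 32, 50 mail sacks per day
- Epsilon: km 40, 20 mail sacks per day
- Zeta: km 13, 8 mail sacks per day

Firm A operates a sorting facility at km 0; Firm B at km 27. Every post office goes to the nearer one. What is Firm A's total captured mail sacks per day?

The indifferent point is the midpoint (0+27)/2 = 13.5; post offices left of it (closer to Firm A at 0) go to Firm A, those right go to Firm B.
  Beta at 0 (w=350) → Firm A
  Zeta at 13 (w=8) → Firm A
  Alpha at 18 (w=60) → Firm B
  Delta at 32 (w=50) → Firm B
  Gamma at 39 (w=5) → Firm B
  Epsilon at 40 (w=20) → Firm B
Firm A captures 358; Firm B captures 135.

358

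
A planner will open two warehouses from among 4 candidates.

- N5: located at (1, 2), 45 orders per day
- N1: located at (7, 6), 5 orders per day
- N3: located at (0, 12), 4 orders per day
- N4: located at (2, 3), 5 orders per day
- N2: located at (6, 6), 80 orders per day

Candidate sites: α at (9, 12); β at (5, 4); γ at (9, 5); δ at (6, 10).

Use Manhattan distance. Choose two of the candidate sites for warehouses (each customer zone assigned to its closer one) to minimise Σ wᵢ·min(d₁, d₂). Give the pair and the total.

Evaluate every pair (each demand assigned to the nearer of the two):
  {β, δ}: total = 582
  {α, β}: total = 586
  {β, γ}: total = 597
  {γ, δ}: total = 907
  {α, γ}: total = 911
  {α, δ}: total = 1017
Best pair: {β, δ} with total 582.

{β, δ}, total 582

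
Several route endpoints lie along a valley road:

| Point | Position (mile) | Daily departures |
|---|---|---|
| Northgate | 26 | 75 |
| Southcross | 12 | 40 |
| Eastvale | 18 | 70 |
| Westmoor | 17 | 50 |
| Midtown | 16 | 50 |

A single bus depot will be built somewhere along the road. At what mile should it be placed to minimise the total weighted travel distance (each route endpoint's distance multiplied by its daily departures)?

x = 18

For a sum of weighted absolute distances on a line, the optimum is the weighted median (not the mean). Total weight W = 285; half-weight = 142.5.
Sort by position and accumulate weight:
  mile 12 (Southcross, w=40) → cum 40
  mile 16 (Midtown, w=50) → cum 90
  mile 17 (Westmoor, w=50) → cum 140
  mile 18 (Eastvale, w=70) → cum 210  ≥ 142.5 → median here
  mile 26 (Northgate, w=75) → cum 285
Optimal location: mile 18.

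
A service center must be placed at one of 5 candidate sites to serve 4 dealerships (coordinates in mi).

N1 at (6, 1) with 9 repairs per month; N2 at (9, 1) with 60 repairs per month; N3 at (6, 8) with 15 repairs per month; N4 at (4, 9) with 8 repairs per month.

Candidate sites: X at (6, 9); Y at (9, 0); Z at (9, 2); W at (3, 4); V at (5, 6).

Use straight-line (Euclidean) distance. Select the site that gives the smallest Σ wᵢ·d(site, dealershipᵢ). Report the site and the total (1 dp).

Z, total 257.9 mi

Total weighted distance at each candidate:
  X (6, 9): total = 615.6
  Y (9, 0): total = 299.0
  Z (9, 2): total = 257.9
  W (3, 4): total = 556.5
  V (5, 6): total = 488.9
Minimum is at Z with total 257.9 mi.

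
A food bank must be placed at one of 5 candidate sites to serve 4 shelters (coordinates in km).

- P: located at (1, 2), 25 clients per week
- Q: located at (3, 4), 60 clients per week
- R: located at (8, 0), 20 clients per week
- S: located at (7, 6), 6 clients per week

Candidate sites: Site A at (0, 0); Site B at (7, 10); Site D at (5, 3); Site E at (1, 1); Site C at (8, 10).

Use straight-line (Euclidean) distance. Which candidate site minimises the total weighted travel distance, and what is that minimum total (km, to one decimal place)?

Total weighted distance at each candidate:
  Site A (0, 0): total = 571.2
  Site B (7, 10): total = 907.7
  Site D (5, 3): total = 343.7
  Site E (1, 1): total = 429.6
  Site C (8, 10): total = 959.1
Minimum is at Site D with total 343.7 km.

Site D, total 343.7 km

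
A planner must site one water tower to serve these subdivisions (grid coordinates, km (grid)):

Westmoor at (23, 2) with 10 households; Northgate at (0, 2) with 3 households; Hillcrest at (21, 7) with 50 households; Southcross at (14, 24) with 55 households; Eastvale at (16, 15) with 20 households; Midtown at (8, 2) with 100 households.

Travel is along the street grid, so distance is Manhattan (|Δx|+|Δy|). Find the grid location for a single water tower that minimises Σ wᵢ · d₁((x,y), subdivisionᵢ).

(14, 7)

Manhattan distance separates: Σwᵢ(|x−xᵢ|+|y−yᵢ|) = Σwᵢ|x−xᵢ| + Σwᵢ|y−yᵢ|, so x and y are optimised independently as 1-D weighted medians.
Total weight W = 238; half = 119.
x-coordinate, sorted with cumulative weight:
  x=0 (Northgate, w=3) cum 3
  x=8 (Midtown, w=100) cum 103
  x=14 (Southcross, w=55) cum 158  ← median
  x=16 (Eastvale, w=20) cum 178
  x=21 (Hillcrest, w=50) cum 228
  x=23 (Westmoor, w=10) cum 238
⇒ x* = 14
y-coordinate, sorted with cumulative weight:
  y=2 (Westmoor, w=10) cum 10
  y=2 (Northgate, w=3) cum 13
  y=2 (Midtown, w=100) cum 113
  y=7 (Hillcrest, w=50) cum 163  ← median
  y=15 (Eastvale, w=20) cum 183
  y=24 (Southcross, w=55) cum 238
⇒ y* = 7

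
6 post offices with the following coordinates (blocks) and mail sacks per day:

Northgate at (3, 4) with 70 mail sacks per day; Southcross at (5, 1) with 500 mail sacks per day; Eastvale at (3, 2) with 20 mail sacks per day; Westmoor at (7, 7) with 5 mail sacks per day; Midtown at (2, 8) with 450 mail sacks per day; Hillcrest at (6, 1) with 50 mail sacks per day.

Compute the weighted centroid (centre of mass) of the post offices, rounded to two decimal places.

(3.66, 4.11)

The minimiser of Σwᵢ‖p−pᵢ‖² is the weighted centroid p* = (Σwᵢpᵢ)/(Σwᵢ).
Σwᵢ = 1095.
Σwᵢxᵢ = 70·3 + 500·5 + 20·3 + 5·7 + 450·2 + 50·6 = 4005.
Σwᵢyᵢ = 70·4 + 500·1 + 20·2 + 5·7 + 450·8 + 50·1 = 4505.
x* = 4005/1095 = 3.66, y* = 4505/1095 = 4.11.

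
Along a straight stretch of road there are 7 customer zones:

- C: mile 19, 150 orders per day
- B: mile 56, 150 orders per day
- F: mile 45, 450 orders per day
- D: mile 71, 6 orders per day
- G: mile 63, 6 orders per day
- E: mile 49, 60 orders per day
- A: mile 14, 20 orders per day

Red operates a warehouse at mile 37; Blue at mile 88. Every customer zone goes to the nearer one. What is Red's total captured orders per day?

The indifferent point is the midpoint (37+88)/2 = 62.5; customer zones left of it (closer to Red at 37) go to Red, those right go to Blue.
  A at 14 (w=20) → Red
  C at 19 (w=150) → Red
  F at 45 (w=450) → Red
  E at 49 (w=60) → Red
  B at 56 (w=150) → Red
  G at 63 (w=6) → Blue
  D at 71 (w=6) → Blue
Red captures 830; Blue captures 12.

830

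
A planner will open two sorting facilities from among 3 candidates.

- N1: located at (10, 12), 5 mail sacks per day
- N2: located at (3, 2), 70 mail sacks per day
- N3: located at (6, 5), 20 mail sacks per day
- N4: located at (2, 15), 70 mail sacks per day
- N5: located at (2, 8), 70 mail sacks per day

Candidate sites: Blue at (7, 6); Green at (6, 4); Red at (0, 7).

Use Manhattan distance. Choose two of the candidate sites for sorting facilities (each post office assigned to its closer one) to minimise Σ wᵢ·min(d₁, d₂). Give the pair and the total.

Evaluate every pair (each demand assigned to the nearer of the two):
  {Green, Red}: total = 1340
  {Blue, Red}: total = 1555
  {Blue, Green}: total = 1885
Best pair: {Green, Red} with total 1340.

{Green, Red}, total 1340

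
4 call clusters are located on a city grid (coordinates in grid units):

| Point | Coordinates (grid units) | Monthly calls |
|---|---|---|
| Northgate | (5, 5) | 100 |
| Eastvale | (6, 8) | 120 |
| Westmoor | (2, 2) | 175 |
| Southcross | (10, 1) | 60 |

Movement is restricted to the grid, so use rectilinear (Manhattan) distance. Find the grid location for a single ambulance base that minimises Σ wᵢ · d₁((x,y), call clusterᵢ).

(5, 2)

Manhattan distance separates: Σwᵢ(|x−xᵢ|+|y−yᵢ|) = Σwᵢ|x−xᵢ| + Σwᵢ|y−yᵢ|, so x and y are optimised independently as 1-D weighted medians.
Total weight W = 455; half = 227.5.
x-coordinate, sorted with cumulative weight:
  x=2 (Westmoor, w=175) cum 175
  x=5 (Northgate, w=100) cum 275  ← median
  x=6 (Eastvale, w=120) cum 395
  x=10 (Southcross, w=60) cum 455
⇒ x* = 5
y-coordinate, sorted with cumulative weight:
  y=1 (Southcross, w=60) cum 60
  y=2 (Westmoor, w=175) cum 235  ← median
  y=5 (Northgate, w=100) cum 335
  y=8 (Eastvale, w=120) cum 455
⇒ y* = 2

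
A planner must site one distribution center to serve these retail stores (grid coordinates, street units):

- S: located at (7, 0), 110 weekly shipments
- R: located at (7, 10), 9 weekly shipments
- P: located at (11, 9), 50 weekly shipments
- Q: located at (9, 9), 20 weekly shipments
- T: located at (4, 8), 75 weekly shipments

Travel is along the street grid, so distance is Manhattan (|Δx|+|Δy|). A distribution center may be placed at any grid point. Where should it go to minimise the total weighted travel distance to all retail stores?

Manhattan distance separates: Σwᵢ(|x−xᵢ|+|y−yᵢ|) = Σwᵢ|x−xᵢ| + Σwᵢ|y−yᵢ|, so x and y are optimised independently as 1-D weighted medians.
Total weight W = 264; half = 132.
x-coordinate, sorted with cumulative weight:
  x=4 (T, w=75) cum 75
  x=7 (S, w=110) cum 185  ← median
  x=7 (R, w=9) cum 194
  x=9 (Q, w=20) cum 214
  x=11 (P, w=50) cum 264
⇒ x* = 7
y-coordinate, sorted with cumulative weight:
  y=0 (S, w=110) cum 110
  y=8 (T, w=75) cum 185  ← median
  y=9 (P, w=50) cum 235
  y=9 (Q, w=20) cum 255
  y=10 (R, w=9) cum 264
⇒ y* = 8

(7, 8)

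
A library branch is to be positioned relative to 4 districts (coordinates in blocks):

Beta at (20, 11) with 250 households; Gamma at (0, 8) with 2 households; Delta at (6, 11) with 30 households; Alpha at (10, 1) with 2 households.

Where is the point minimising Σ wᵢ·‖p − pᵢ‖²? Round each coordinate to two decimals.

(18.31, 10.91)

The minimiser of Σwᵢ‖p−pᵢ‖² is the weighted centroid p* = (Σwᵢpᵢ)/(Σwᵢ).
Σwᵢ = 284.
Σwᵢxᵢ = 250·20 + 2·0 + 30·6 + 2·10 = 5200.
Σwᵢyᵢ = 250·11 + 2·8 + 30·11 + 2·1 = 3098.
x* = 5200/284 = 18.31, y* = 3098/284 = 10.91.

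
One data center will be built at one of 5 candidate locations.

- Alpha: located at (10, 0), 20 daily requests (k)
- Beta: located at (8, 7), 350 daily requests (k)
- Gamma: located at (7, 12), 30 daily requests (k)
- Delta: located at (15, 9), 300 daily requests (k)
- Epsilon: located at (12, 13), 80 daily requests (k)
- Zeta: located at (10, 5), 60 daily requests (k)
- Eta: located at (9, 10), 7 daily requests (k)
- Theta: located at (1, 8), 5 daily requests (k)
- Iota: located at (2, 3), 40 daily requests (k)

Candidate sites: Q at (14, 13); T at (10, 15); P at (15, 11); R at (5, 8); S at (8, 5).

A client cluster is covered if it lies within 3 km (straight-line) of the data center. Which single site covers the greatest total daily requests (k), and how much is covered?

Coverage radius r = 3 km; a point is covered iff (Δx)²+(Δy)² ≤ 3² = 9.
  Q (14, 13): covers {Epsilon} → 80
  T (10, 15): covers {Epsilon} → 80
  P (15, 11): covers {Delta} → 300
  R (5, 8): covers {none} → 0
  S (8, 5): covers {Beta, Zeta} → 410
Maximum coverage at S: 410 daily requests (k).

S, covering 410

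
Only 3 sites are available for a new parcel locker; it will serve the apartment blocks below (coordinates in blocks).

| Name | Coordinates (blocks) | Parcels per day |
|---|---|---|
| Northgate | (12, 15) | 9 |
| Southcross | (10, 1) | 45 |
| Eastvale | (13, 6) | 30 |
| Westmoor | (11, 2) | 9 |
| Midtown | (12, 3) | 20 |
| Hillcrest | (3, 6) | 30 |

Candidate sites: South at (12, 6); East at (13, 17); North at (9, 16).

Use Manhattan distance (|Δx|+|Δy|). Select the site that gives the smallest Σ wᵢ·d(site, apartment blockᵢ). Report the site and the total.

Total weighted distance at each candidate:
  South (12, 6): total = 801
  East (13, 17): total = 2295
  North (9, 16): total = 2120
Minimum is at South with total 801 blocks.

South, total 801 blocks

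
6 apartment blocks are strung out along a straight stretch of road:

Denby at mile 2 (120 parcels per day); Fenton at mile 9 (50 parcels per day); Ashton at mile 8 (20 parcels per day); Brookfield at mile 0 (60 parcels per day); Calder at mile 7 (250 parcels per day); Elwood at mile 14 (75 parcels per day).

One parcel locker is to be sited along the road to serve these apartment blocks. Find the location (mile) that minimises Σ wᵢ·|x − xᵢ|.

For a sum of weighted absolute distances on a line, the optimum is the weighted median (not the mean). Total weight W = 575; half-weight = 287.5.
Sort by position and accumulate weight:
  mile 0 (Brookfield, w=60) → cum 60
  mile 2 (Denby, w=120) → cum 180
  mile 7 (Calder, w=250) → cum 430  ≥ 287.5 → median here
  mile 8 (Ashton, w=20) → cum 450
  mile 9 (Fenton, w=50) → cum 500
  mile 14 (Elwood, w=75) → cum 575
Optimal location: mile 7.

x = 7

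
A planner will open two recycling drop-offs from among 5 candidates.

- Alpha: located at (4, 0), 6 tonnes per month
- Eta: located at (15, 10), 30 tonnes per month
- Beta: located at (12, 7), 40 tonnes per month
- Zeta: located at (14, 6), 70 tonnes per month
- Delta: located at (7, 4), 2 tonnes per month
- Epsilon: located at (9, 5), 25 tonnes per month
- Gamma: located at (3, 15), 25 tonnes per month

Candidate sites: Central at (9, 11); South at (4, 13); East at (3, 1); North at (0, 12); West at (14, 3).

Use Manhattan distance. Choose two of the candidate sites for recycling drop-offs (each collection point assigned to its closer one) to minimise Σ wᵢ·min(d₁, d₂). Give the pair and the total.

Evaluate every pair (each demand assigned to the nearer of the two):
  {South, West}: total = 1034
  {North, West}: total = 1109
  {Central, West}: total = 1154
  {East, West}: total = 1241
  {Central, South}: total = 1511
  {Central, North}: total = 1604
  {Central, East}: total = 1616
  {South, East}: total = 2451
  {East, North}: total = 2656
  {South, North}: total = 2672
Best pair: {South, West} with total 1034.

{South, West}, total 1034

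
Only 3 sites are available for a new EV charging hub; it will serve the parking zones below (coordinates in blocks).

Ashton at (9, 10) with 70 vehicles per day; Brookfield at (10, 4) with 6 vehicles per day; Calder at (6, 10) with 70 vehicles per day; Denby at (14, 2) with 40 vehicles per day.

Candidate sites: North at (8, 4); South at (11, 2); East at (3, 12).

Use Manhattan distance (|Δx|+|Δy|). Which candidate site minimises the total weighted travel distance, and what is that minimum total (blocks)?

Total weighted distance at each candidate:
  North (8, 4): total = 1382
  South (11, 2): total = 1748
  East (3, 12): total = 1840
Minimum is at North with total 1382 blocks.

North, total 1382 blocks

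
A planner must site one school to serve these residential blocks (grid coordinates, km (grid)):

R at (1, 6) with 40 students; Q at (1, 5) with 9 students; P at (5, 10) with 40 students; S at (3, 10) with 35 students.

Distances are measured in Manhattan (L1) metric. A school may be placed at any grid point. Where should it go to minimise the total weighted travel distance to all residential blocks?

(3, 10)

Manhattan distance separates: Σwᵢ(|x−xᵢ|+|y−yᵢ|) = Σwᵢ|x−xᵢ| + Σwᵢ|y−yᵢ|, so x and y are optimised independently as 1-D weighted medians.
Total weight W = 124; half = 62.
x-coordinate, sorted with cumulative weight:
  x=1 (R, w=40) cum 40
  x=1 (Q, w=9) cum 49
  x=3 (S, w=35) cum 84  ← median
  x=5 (P, w=40) cum 124
⇒ x* = 3
y-coordinate, sorted with cumulative weight:
  y=5 (Q, w=9) cum 9
  y=6 (R, w=40) cum 49
  y=10 (P, w=40) cum 89  ← median
  y=10 (S, w=35) cum 124
⇒ y* = 10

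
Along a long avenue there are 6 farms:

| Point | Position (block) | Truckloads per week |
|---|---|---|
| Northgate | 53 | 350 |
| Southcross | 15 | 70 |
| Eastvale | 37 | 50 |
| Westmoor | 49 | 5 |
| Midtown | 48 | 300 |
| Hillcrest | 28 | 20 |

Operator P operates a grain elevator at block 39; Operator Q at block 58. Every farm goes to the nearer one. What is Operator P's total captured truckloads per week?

The indifferent point is the midpoint (39+58)/2 = 48.5; farms left of it (closer to Operator P at 39) go to Operator P, those right go to Operator Q.
  Southcross at 15 (w=70) → Operator P
  Hillcrest at 28 (w=20) → Operator P
  Eastvale at 37 (w=50) → Operator P
  Midtown at 48 (w=300) → Operator P
  Westmoor at 49 (w=5) → Operator Q
  Northgate at 53 (w=350) → Operator Q
Operator P captures 440; Operator Q captures 355.

440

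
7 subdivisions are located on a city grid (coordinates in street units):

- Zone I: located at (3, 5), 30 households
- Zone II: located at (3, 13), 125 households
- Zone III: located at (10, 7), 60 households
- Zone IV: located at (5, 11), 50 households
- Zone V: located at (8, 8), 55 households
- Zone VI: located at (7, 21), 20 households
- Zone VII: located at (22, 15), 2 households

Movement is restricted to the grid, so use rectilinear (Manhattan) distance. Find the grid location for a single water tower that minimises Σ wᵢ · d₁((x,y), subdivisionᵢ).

(5, 11)

Manhattan distance separates: Σwᵢ(|x−xᵢ|+|y−yᵢ|) = Σwᵢ|x−xᵢ| + Σwᵢ|y−yᵢ|, so x and y are optimised independently as 1-D weighted medians.
Total weight W = 342; half = 171.
x-coordinate, sorted with cumulative weight:
  x=3 (Zone I, w=30) cum 30
  x=3 (Zone II, w=125) cum 155
  x=5 (Zone IV, w=50) cum 205  ← median
  x=7 (Zone VI, w=20) cum 225
  x=8 (Zone V, w=55) cum 280
  x=10 (Zone III, w=60) cum 340
  x=22 (Zone VII, w=2) cum 342
⇒ x* = 5
y-coordinate, sorted with cumulative weight:
  y=5 (Zone I, w=30) cum 30
  y=7 (Zone III, w=60) cum 90
  y=8 (Zone V, w=55) cum 145
  y=11 (Zone IV, w=50) cum 195  ← median
  y=13 (Zone II, w=125) cum 320
  y=15 (Zone VII, w=2) cum 322
  y=21 (Zone VI, w=20) cum 342
⇒ y* = 11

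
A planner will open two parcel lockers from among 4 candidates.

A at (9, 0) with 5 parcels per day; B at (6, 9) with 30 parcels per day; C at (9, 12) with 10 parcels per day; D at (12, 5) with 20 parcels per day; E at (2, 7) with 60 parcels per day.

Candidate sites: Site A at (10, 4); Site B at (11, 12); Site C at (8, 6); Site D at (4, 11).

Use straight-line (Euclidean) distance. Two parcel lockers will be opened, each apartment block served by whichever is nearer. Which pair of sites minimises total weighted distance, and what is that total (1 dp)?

Evaluate every pair (each demand assigned to the nearer of the two):
  {Site A, Site D}: total = 469.5
  {Site C, Site D}: total = 517.0
  {Site B, Site D}: total = 575.0
  {Site A, Site C}: total = 599.3
  {Site B, Site C}: total = 606.0
  {Site A, Site B}: total = 772.9
Best pair: {Site A, Site D} with total 469.5.

{Site A, Site D}, total 469.5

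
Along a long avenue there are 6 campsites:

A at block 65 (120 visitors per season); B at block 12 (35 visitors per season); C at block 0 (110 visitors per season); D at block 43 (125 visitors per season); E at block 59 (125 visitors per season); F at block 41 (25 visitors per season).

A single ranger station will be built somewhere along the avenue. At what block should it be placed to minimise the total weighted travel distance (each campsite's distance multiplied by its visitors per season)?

For a sum of weighted absolute distances on a line, the optimum is the weighted median (not the mean). Total weight W = 540; half-weight = 270.
Sort by position and accumulate weight:
  block 0 (C, w=110) → cum 110
  block 12 (B, w=35) → cum 145
  block 41 (F, w=25) → cum 170
  block 43 (D, w=125) → cum 295  ≥ 270 → median here
  block 59 (E, w=125) → cum 420
  block 65 (A, w=120) → cum 540
Optimal location: block 43.

x = 43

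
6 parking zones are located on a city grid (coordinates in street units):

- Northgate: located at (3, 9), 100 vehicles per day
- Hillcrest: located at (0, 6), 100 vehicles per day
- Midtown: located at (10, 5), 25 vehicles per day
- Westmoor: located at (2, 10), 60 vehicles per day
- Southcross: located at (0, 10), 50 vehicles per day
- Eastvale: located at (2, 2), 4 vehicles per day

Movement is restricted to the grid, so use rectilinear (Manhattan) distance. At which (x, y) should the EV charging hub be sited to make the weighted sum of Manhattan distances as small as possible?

(2, 9)

Manhattan distance separates: Σwᵢ(|x−xᵢ|+|y−yᵢ|) = Σwᵢ|x−xᵢ| + Σwᵢ|y−yᵢ|, so x and y are optimised independently as 1-D weighted medians.
Total weight W = 339; half = 169.5.
x-coordinate, sorted with cumulative weight:
  x=0 (Hillcrest, w=100) cum 100
  x=0 (Southcross, w=50) cum 150
  x=2 (Westmoor, w=60) cum 210  ← median
  x=2 (Eastvale, w=4) cum 214
  x=3 (Northgate, w=100) cum 314
  x=10 (Midtown, w=25) cum 339
⇒ x* = 2
y-coordinate, sorted with cumulative weight:
  y=2 (Eastvale, w=4) cum 4
  y=5 (Midtown, w=25) cum 29
  y=6 (Hillcrest, w=100) cum 129
  y=9 (Northgate, w=100) cum 229  ← median
  y=10 (Westmoor, w=60) cum 289
  y=10 (Southcross, w=50) cum 339
⇒ y* = 9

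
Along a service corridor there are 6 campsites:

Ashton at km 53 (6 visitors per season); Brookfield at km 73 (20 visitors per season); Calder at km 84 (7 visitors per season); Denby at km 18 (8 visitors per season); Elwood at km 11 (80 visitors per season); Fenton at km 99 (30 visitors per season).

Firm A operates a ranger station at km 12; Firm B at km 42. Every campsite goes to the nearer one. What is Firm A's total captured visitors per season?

The indifferent point is the midpoint (12+42)/2 = 27; campsites left of it (closer to Firm A at 12) go to Firm A, those right go to Firm B.
  Elwood at 11 (w=80) → Firm A
  Denby at 18 (w=8) → Firm A
  Ashton at 53 (w=6) → Firm B
  Brookfield at 73 (w=20) → Firm B
  Calder at 84 (w=7) → Firm B
  Fenton at 99 (w=30) → Firm B
Firm A captures 88; Firm B captures 63.

88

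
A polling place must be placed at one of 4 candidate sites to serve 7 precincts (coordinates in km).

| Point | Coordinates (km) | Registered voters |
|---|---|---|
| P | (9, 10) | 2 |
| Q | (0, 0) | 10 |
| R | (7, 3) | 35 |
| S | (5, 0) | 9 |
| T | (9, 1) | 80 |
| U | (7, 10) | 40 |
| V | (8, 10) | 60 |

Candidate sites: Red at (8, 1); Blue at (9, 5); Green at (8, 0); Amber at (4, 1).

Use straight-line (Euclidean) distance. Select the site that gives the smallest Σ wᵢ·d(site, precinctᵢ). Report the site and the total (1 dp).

Blue, total 1110.9 km

Total weighted distance at each candidate:
  Red (8, 1): total = 1187.7
  Blue (9, 5): total = 1110.9
  Green (8, 0): total = 1352.9
  Amber (4, 1): total = 1571.1
Minimum is at Blue with total 1110.9 km.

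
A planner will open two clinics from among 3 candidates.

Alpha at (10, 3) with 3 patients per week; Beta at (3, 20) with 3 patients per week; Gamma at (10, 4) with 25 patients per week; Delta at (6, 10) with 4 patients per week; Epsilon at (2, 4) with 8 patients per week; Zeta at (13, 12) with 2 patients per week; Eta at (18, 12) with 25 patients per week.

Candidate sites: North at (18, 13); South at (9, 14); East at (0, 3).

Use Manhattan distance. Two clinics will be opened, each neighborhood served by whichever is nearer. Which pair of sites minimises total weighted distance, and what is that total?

Evaluate every pair (each demand assigned to the nearer of the two):
  {North, East}: total = 478
  {North, South}: total = 548
  {South, East}: total = 680
Best pair: {North, East} with total 478.

{North, East}, total 478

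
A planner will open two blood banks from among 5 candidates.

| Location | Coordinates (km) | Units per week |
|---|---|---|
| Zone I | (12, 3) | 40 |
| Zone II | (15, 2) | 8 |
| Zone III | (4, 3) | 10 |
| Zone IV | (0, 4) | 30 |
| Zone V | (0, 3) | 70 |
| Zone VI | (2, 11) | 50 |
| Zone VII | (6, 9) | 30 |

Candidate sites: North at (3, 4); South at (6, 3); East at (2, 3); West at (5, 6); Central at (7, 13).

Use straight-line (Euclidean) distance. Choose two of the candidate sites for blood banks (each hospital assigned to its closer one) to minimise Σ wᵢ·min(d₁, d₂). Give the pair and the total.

{East, West}, total 1004.3

Evaluate every pair (each demand assigned to the nearer of the two):
  {East, West}: total = 1004.3
  {North, West}: total = 1102.7
  {South, East}: total = 1119.5
  {East, Central}: total = 1124.3
  {North, South}: total = 1166.4
  {North, Central}: total = 1178.0
  {North, East}: total = 1209.2
  {South, West}: total = 1288.6
  {South, Central}: total = 1327.9
  {West, Central}: total = 1356.3
Best pair: {East, West} with total 1004.3.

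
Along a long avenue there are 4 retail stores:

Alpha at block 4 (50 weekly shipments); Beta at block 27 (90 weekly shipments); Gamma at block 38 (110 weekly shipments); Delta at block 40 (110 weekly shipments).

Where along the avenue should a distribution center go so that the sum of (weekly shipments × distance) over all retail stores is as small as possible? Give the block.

For a sum of weighted absolute distances on a line, the optimum is the weighted median (not the mean). Total weight W = 360; half-weight = 180.
Sort by position and accumulate weight:
  block 4 (Alpha, w=50) → cum 50
  block 27 (Beta, w=90) → cum 140
  block 38 (Gamma, w=110) → cum 250  ≥ 180 → median here
  block 40 (Delta, w=110) → cum 360
Optimal location: block 38.

x = 38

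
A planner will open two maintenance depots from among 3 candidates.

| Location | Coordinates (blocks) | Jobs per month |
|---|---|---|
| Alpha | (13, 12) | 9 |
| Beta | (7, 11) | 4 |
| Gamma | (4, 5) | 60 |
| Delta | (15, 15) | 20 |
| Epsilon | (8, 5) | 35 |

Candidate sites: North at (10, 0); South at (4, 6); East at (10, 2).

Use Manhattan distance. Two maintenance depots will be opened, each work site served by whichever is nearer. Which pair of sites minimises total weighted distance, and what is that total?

Evaluate every pair (each demand assigned to the nearer of the two):
  {South, East}: total = 744
  {North, South}: total = 802
  {North, East}: total = 1240
Best pair: {South, East} with total 744.

{South, East}, total 744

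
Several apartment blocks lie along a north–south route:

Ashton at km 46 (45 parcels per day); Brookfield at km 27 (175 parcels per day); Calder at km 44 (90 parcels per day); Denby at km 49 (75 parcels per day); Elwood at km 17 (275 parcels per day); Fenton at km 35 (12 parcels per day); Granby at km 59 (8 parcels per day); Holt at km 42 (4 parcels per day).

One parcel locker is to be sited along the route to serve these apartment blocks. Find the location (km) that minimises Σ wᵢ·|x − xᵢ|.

For a sum of weighted absolute distances on a line, the optimum is the weighted median (not the mean). Total weight W = 684; half-weight = 342.
Sort by position and accumulate weight:
  km 17 (Elwood, w=275) → cum 275
  km 27 (Brookfield, w=175) → cum 450  ≥ 342 → median here
  km 35 (Fenton, w=12) → cum 462
  km 42 (Holt, w=4) → cum 466
  km 44 (Calder, w=90) → cum 556
  km 46 (Ashton, w=45) → cum 601
  km 49 (Denby, w=75) → cum 676
  km 59 (Granby, w=8) → cum 684
Optimal location: km 27.

x = 27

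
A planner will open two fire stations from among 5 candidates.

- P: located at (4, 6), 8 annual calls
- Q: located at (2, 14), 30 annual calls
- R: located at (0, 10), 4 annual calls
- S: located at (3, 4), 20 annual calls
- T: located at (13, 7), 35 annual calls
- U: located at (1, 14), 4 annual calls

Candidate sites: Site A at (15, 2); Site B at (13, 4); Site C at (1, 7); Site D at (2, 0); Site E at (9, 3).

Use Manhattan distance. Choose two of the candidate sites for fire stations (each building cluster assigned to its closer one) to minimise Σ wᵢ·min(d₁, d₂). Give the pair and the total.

{Site B, Site C}, total 521

Evaluate every pair (each demand assigned to the nearer of the two):
  {Site B, Site C}: total = 521
  {Site A, Site C}: total = 661
  {Site C, Site E}: total = 696
  {Site B, Site D}: total = 797
  {Site C, Site D}: total = 836
  {Site A, Site D}: total = 937
  {Site D, Site E}: total = 972
  {Site B, Site E}: total = 989
  {Site A, Site E}: total = 1129
  {Site A, Site B}: total = 1187
Best pair: {Site B, Site C} with total 521.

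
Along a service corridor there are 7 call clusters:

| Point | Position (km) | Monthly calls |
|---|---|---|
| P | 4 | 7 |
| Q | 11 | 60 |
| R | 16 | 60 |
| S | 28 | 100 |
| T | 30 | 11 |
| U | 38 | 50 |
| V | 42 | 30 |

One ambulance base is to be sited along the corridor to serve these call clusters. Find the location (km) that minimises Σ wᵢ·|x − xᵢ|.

x = 28

For a sum of weighted absolute distances on a line, the optimum is the weighted median (not the mean). Total weight W = 318; half-weight = 159.
Sort by position and accumulate weight:
  km 4 (P, w=7) → cum 7
  km 11 (Q, w=60) → cum 67
  km 16 (R, w=60) → cum 127
  km 28 (S, w=100) → cum 227  ≥ 159 → median here
  km 30 (T, w=11) → cum 238
  km 38 (U, w=50) → cum 288
  km 42 (V, w=30) → cum 318
Optimal location: km 28.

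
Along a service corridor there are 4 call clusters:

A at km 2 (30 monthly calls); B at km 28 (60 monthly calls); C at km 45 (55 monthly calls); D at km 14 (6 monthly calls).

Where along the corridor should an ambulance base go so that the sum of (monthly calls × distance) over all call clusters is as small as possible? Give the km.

x = 28

For a sum of weighted absolute distances on a line, the optimum is the weighted median (not the mean). Total weight W = 151; half-weight = 75.5.
Sort by position and accumulate weight:
  km 2 (A, w=30) → cum 30
  km 14 (D, w=6) → cum 36
  km 28 (B, w=60) → cum 96  ≥ 75.5 → median here
  km 45 (C, w=55) → cum 151
Optimal location: km 28.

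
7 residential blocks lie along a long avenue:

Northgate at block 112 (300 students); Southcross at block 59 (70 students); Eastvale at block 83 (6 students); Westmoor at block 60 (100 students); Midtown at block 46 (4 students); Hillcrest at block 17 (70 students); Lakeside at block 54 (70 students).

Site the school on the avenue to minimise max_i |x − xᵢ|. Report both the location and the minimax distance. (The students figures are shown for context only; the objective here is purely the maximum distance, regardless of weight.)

The 1-center on a line is the midpoint of the two extreme points: leftmost at 17, rightmost at 112.
Optimal location = (17 + 112)/2 = 64.5; maximum distance = (112 − 17)/2 = 47.5.

location 64.5, max distance 47.5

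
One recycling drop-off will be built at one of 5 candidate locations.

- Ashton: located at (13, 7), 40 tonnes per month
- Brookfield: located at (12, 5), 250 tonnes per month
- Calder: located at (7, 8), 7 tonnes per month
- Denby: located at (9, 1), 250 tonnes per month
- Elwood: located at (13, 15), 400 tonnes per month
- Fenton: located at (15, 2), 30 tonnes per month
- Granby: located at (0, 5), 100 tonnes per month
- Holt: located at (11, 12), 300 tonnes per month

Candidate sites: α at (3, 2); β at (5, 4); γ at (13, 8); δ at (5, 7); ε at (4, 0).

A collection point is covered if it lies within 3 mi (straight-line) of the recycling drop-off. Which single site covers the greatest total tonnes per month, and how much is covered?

γ, covering 40

Coverage radius r = 3 mi; a point is covered iff (Δx)²+(Δy)² ≤ 3² = 9.
  α (3, 2): covers {none} → 0
  β (5, 4): covers {none} → 0
  γ (13, 8): covers {Ashton} → 40
  δ (5, 7): covers {Calder} → 7
  ε (4, 0): covers {none} → 0
Maximum coverage at γ: 40 tonnes per month.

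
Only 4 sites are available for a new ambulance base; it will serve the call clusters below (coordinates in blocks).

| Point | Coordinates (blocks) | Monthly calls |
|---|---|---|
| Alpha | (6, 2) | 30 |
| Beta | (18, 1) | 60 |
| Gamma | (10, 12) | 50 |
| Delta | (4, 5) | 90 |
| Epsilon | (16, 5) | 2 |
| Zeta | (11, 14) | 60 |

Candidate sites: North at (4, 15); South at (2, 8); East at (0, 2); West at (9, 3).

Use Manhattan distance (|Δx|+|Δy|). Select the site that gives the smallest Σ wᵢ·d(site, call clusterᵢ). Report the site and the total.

West, total 2708 blocks

Total weighted distance at each candidate:
  North (4, 15): total = 4004
  South (2, 8): total = 3664
  East (0, 2): total = 4368
  West (9, 3): total = 2708
Minimum is at West with total 2708 blocks.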